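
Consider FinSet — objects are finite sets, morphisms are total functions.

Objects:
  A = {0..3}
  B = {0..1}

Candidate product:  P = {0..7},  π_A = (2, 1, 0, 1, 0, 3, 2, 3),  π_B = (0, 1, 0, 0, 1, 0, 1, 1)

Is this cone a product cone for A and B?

|A|·|B| = 4·2 = 8;  |P| = 8
Check the pairing map k ↦ (π_A(k), π_B(k)):
  0 ↦ (2,0)
  1 ↦ (1,1)
  2 ↦ (0,0)
  3 ↦ (1,0)
  4 ↦ (0,1)
  5 ↦ (3,0)
  6 ↦ (2,1)
  7 ↦ (3,1)
distinct pairs in image: 8 / 8 needed
  → bijection onto A×B; projections well-typed.

Answer: VALID PRODUCT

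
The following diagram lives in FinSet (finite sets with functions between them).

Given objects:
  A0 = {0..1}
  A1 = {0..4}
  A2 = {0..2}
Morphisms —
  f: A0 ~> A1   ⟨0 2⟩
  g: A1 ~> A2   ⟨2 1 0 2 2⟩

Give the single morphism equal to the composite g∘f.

Answer: ⟨2 0⟩

Work:
  0 f~>0 g~>2
  1 f~>2 g~>0
⟦path⟧: ⟨2 0⟩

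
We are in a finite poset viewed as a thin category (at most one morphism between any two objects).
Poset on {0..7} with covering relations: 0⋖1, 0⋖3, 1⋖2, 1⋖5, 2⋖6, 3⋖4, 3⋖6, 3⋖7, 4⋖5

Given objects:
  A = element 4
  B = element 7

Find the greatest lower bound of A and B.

Lower bounds of A=4 and B=7: {0,3}
  0 ⊑ 3
  3 ⊑ 3
glb = 3

Answer: A∧B = 3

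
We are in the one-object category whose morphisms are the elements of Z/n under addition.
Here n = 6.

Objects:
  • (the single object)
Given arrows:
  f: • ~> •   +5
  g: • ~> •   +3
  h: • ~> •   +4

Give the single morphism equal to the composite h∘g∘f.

  0 +5≡5 +3≡2 +4≡0  (mod 6)
result: +0

Answer: +0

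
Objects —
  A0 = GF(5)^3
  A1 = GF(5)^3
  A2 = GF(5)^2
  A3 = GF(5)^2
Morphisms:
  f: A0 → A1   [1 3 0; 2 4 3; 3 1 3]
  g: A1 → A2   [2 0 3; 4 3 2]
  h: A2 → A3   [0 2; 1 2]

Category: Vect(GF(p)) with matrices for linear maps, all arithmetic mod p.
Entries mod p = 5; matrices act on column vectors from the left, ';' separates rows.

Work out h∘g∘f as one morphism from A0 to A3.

Answer: [2 2 0; 3 1 4]

Derivation:
  e0=[1,0,0] f→[1,2,3] g→[1,1] h→[2,3]
  e1=[0,1,0] f→[3,4,1] g→[4,1] h→[2,1]
  e2=[0,0,1] f→[0,3,3] g→[4,0] h→[0,4]
⟦path⟧: [2 2 0; 3 1 4]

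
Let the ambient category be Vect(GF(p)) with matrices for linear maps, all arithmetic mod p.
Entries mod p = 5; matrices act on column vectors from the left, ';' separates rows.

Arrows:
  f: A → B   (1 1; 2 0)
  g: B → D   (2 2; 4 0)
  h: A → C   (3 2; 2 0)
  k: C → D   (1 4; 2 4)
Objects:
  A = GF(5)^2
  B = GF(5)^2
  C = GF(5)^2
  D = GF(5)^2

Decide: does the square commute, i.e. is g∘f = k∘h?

1) trace f;g:
  e0=(1,0) f→(1,2) g→(1,4)
  e1=(0,1) f→(1,0) g→(2,4)
  ⟦path⟧₁ = (1 2; 4 4)
2) trace h;k:
  e0=(1,0) h→(3,2) k→(1,4)
  e1=(0,1) h→(2,0) k→(2,4)
  ⟦path⟧₂ = (1 2; 4 4)
Equal? equal; square commutes

Answer: COMMUTES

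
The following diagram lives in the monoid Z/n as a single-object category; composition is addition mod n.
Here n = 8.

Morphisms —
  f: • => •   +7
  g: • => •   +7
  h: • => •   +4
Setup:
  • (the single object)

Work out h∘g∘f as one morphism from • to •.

  0 +7≡7 +7≡6 +4≡2  (mod 8)
composite: +2

Answer: +2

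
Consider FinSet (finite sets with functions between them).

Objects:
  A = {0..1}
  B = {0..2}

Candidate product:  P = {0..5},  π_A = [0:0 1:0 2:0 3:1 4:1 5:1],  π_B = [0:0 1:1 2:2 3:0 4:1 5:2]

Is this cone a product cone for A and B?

Answer: VALID PRODUCT

Trace:
|A|·|B| = 2·3 = 6;  |P| = 6
Check the pairing map k ↦ (π_A(k), π_B(k)):
  0 : (0,0)
  1 : (0,1)
  2 : (0,2)
  3 : (1,0)
  4 : (1,1)
  5 : (1,2)
distinct pairs in image: 6 / 6 needed
  → bijection onto A×B; projections well-typed.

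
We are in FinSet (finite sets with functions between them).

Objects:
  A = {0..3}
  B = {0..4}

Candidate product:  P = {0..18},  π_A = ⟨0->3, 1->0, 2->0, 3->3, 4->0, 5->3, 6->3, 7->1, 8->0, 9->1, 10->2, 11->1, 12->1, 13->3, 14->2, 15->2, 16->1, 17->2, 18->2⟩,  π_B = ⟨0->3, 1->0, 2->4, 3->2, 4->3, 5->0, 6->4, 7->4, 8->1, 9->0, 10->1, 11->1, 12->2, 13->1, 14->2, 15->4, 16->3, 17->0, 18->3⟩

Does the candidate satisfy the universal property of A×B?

|A|·|B| = 4·5 = 20;  |P| = 19
  → cardinalities differ; no bijection possible.

Answer: NOT A VALID PRODUCT — |P|=19 ≠ |A|·|B|=20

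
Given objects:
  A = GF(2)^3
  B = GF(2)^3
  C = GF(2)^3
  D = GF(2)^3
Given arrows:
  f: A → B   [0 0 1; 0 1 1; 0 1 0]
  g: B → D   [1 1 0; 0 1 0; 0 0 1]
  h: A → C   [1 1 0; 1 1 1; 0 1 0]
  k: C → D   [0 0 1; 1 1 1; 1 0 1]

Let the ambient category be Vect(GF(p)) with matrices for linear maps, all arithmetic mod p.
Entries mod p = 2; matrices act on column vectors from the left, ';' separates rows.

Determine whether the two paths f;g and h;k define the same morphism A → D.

Answer: DOES NOT COMMUTE

Trace:
Along f;g (path 1):
  e0=(1,0,0) f→(0,0,0) g→(0,0,0)
  e1=(0,1,0) f→(0,1,1) g→(1,1,1)
  e2=(0,0,1) f→(1,1,0) g→(0,1,0)
  ⟦path⟧₁ = [0 1 0; 0 1 1; 0 1 0]
Along h;k (path 2):
  e0=(1,0,0) h→(1,1,0) k→(0,0,1)
  e1=(0,1,0) h→(1,1,1) k→(1,1,0)
  e2=(0,0,1) h→(0,1,0) k→(0,1,0)
  ⟦path⟧₂ = [0 1 0; 0 1 1; 1 0 0]
Equal? NO — does not commute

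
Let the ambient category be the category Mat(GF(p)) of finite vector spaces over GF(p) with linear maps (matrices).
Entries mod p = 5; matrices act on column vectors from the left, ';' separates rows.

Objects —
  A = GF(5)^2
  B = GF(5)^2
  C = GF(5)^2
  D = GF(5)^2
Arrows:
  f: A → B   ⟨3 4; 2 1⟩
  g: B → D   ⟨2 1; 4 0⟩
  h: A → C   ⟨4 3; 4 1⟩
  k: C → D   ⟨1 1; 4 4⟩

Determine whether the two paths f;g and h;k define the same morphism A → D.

Answer: COMMUTES

Work:
Along f;g (path 1):
  e0=[1,0] f→[3,2] g→[3,2]
  e1=[0,1] f→[4,1] g→[4,1]
  result₁ = ⟨3 4; 2 1⟩
Along h;k (path 2):
  e0=[1,0] h→[4,4] k→[3,2]
  e1=[0,1] h→[3,1] k→[4,1]
  result₂ = ⟨3 4; 2 1⟩
Equal? equal; square commutes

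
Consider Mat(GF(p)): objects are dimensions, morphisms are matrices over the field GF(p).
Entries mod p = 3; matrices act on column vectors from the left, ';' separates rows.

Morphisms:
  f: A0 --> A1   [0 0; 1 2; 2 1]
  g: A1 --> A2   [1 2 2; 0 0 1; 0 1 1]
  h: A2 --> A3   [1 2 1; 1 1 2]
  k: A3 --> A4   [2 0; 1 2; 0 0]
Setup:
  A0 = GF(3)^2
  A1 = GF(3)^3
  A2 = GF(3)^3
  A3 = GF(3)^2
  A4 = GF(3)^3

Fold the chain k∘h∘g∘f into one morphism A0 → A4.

Answer: [2 1; 2 1; 0 0]

Work:
  e0=[1,0] f-->[0,1,2] g-->[0,2,0] h-->[1,2] k-->[2,2,0]
  e1=[0,1] f-->[0,2,1] g-->[0,1,0] h-->[2,1] k-->[1,1,0]
⟦path⟧: [2 1; 2 1; 0 0]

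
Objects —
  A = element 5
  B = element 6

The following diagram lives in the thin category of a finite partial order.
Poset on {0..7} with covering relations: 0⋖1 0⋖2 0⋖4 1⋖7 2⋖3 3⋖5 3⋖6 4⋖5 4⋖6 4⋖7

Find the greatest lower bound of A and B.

Lower bounds of A=5 and B=6: {0,2,3,4}
  maximal lower bounds 3 and 4 are incomparable: neither 3<=4 nor 4<=3
→ no greatest lower bound exists

Answer: NO MEET EXISTS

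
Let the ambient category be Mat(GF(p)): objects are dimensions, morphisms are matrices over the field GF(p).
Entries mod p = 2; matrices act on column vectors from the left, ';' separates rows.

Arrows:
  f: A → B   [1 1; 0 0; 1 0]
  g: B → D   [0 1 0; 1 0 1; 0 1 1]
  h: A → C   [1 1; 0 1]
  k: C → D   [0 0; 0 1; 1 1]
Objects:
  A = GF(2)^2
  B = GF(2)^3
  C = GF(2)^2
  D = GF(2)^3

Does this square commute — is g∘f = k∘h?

Answer: COMMUTES

Work:
1) trace f;g:
  e0=(1,0) f→(1,0,1) g→(0,0,1)
  e1=(0,1) f→(1,0,0) g→(0,1,0)
  ⟦path⟧₁ = [0 0; 0 1; 1 0]
2) trace h;k:
  e0=(1,0) h→(1,0) k→(0,0,1)
  e1=(0,1) h→(1,1) k→(0,1,0)
  ⟦path⟧₂ = [0 0; 0 1; 1 0]
Equal? equal; square commutes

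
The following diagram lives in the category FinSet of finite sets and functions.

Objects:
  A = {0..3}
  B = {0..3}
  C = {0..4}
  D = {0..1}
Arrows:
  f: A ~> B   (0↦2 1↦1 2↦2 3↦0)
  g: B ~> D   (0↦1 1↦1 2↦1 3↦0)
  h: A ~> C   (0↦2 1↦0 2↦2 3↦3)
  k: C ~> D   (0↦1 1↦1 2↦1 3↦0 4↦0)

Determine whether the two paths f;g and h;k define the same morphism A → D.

1) trace f;g:
  0 f~>2 g~>1
  1 f~>1 g~>1
  2 f~>2 g~>1
  3 f~>0 g~>1
  ⟦path⟧₁ = (0↦1 1↦1 2↦1 3↦1)
2) trace h;k:
  0 h~>2 k~>1
  1 h~>0 k~>1
  2 h~>2 k~>1
  3 h~>3 k~>0
  ⟦path⟧₂ = (0↦1 1↦1 2↦1 3↦0)
Equal? NO — does not commute

Answer: DOES NOT COMMUTE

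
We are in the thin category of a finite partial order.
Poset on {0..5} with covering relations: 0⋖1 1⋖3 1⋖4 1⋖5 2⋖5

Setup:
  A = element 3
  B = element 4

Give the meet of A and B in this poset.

{x : x<=A ∧ x<=B} = {0,1}  (A=3, B=4)
  0 <= 1
  1 <= 1
glb = 1

Answer: A∧B = 1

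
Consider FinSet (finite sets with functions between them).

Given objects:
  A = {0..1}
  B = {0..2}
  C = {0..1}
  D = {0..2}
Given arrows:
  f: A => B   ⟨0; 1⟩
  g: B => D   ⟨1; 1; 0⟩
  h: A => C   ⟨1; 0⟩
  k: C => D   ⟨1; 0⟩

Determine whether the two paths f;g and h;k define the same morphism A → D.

Path 1 = f;g:
  0 f=>0 g=>1
  1 f=>1 g=>1
  result₁ = ⟨1; 1⟩
Path 2 = h;k:
  0 h=>1 k=>0
  1 h=>0 k=>1
  result₂ = ⟨0; 1⟩
Equal? NO — does not commute

Answer: DOES NOT COMMUTE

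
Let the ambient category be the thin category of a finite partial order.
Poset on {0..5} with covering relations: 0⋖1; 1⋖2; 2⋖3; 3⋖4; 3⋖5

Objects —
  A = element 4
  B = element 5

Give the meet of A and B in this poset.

Lower bounds of A=4 and B=5: {0,1,2,3}
  0 <= 3
  1 <= 3
  2 <= 3
  3 <= 3
glb = 3

Answer: A∧B = 3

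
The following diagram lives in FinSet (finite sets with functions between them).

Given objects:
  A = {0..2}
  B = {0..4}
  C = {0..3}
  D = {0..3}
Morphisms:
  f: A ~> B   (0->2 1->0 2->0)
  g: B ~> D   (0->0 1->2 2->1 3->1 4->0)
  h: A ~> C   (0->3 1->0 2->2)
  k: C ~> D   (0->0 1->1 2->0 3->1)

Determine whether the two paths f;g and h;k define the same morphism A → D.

1) trace f;g:
  0 f~>2 g~>1
  1 f~>0 g~>0
  2 f~>0 g~>0
  composite₁ = (0->1 1->0 2->0)
2) trace h;k:
  0 h~>3 k~>1
  1 h~>0 k~>0
  2 h~>2 k~>0
  composite₂ = (0->1 1->0 2->0)
Equal? same morphism ✓

Answer: COMMUTES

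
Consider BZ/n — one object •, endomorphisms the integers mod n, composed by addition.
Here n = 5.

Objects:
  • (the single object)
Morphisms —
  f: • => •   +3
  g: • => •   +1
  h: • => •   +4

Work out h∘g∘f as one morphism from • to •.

Answer: +3

Work:
  0 +3≡3 +1≡4 +4≡3  (mod 5)
⟦path⟧: +3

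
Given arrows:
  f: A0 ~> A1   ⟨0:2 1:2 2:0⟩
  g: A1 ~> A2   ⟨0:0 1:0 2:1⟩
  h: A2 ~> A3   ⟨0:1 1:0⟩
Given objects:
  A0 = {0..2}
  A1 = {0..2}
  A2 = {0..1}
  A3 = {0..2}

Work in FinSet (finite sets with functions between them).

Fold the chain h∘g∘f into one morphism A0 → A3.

  0 f~>2 g~>1 h~>0
  1 f~>2 g~>1 h~>0
  2 f~>0 g~>0 h~>1
⟦path⟧: ⟨0:0 1:0 2:1⟩

Answer: ⟨0:0 1:0 2:1⟩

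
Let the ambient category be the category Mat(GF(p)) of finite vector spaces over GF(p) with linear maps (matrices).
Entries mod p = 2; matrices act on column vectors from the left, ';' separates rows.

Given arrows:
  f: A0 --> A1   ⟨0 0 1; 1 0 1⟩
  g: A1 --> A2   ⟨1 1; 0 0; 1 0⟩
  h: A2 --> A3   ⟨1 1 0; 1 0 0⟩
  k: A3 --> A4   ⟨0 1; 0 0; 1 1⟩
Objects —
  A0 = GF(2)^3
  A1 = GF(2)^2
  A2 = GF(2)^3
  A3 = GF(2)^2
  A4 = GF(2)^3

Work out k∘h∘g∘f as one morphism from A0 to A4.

  e0=(1,0,0) f-->(0,1) g-->(1,0,0) h-->(1,1) k-->(1,0,0)
  e1=(0,1,0) f-->(0,0) g-->(0,0,0) h-->(0,0) k-->(0,0,0)
  e2=(0,0,1) f-->(1,1) g-->(0,0,1) h-->(0,0) k-->(0,0,0)
result: ⟨1 0 0; 0 0 0; 0 0 0⟩

Answer: ⟨1 0 0; 0 0 0; 0 0 0⟩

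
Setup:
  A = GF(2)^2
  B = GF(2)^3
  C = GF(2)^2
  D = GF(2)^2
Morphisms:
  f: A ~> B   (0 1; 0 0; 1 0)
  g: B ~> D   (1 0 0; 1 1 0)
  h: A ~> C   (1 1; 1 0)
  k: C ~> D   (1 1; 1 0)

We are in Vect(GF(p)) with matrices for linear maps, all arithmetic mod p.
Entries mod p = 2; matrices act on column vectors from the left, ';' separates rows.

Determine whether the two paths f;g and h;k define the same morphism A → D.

Answer: DOES NOT COMMUTE

Work:
Along f;g (path 1):
  e0=(1,0) f~>(0,0,1) g~>(0,0)
  e1=(0,1) f~>(1,0,0) g~>(1,1)
  result₁ = (0 1; 0 1)
Along h;k (path 2):
  e0=(1,0) h~>(1,1) k~>(0,1)
  e1=(0,1) h~>(1,0) k~>(1,1)
  result₂ = (0 1; 1 1)
Equal? NO — does not commute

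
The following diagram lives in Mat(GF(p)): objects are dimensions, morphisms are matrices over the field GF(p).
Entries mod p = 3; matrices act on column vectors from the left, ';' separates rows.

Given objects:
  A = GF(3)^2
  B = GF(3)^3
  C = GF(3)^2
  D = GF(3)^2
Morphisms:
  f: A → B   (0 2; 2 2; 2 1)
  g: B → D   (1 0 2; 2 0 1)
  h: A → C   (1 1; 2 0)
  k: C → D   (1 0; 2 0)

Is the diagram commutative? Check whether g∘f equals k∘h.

Along f;g (path 1):
  e0=⟨1,0⟩ f→⟨0,2,2⟩ g→⟨1,2⟩
  e1=⟨0,1⟩ f→⟨2,2,1⟩ g→⟨1,2⟩
  result₁ = (1 1; 2 2)
Along h;k (path 2):
  e0=⟨1,0⟩ h→⟨1,2⟩ k→⟨1,2⟩
  e1=⟨0,1⟩ h→⟨1,0⟩ k→⟨1,2⟩
  result₂ = (1 1; 2 2)
Equal? same morphism ✓

Answer: COMMUTES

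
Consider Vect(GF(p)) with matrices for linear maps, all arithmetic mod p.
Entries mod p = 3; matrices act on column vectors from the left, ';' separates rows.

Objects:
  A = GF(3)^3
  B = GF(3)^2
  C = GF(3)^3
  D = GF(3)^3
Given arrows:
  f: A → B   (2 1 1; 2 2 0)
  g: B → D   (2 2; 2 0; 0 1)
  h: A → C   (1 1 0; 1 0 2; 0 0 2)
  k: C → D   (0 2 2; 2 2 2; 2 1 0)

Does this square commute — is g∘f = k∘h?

Path 1 = f;g:
  e0=(1,0,0) f→(2,2) g→(2,1,2)
  e1=(0,1,0) f→(1,2) g→(0,2,2)
  e2=(0,0,1) f→(1,0) g→(2,2,0)
  composite₁ = (2 0 2; 1 2 2; 2 2 0)
Path 2 = h;k:
  e0=(1,0,0) h→(1,1,0) k→(2,1,0)
  e1=(0,1,0) h→(1,0,0) k→(0,2,2)
  e2=(0,0,1) h→(0,2,2) k→(2,2,2)
  composite₂ = (2 0 2; 1 2 2; 0 2 2)
Equal? distinct morphisms ✗

Answer: DOES NOT COMMUTE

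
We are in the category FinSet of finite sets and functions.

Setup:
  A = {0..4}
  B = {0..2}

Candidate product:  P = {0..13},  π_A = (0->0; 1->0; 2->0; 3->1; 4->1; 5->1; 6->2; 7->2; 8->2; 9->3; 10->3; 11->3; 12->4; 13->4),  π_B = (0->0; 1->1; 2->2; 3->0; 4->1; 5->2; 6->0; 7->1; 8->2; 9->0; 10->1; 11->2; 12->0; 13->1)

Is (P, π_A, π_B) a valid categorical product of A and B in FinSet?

|A|·|B| = 5·3 = 15;  |P| = 14
  → cardinalities differ; no bijection possible.

Answer: NOT A VALID PRODUCT — |P|=14 ≠ |A|·|B|=15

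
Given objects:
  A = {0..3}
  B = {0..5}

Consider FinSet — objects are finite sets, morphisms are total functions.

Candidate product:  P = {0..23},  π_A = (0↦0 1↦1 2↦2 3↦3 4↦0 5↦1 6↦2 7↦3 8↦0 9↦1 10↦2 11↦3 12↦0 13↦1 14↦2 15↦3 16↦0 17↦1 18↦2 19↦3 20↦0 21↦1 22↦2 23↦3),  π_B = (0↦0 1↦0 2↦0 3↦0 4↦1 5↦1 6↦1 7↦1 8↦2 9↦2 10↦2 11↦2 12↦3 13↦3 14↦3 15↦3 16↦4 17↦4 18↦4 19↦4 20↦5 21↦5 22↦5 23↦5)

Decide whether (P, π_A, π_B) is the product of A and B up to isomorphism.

Answer: VALID PRODUCT

Trace:
|A|·|B| = 4·6 = 24;  |P| = 24
Check the pairing map k ↦ (π_A(k), π_B(k)):
  0 ↦ (0,0)
  1 ↦ (1,0)
  2 ↦ (2,0)
  3 ↦ (3,0)
  4 ↦ (0,1)
  5 ↦ (1,1)
  6 ↦ (2,1)
  7 ↦ (3,1)
  8 ↦ (0,2)
  9 ↦ (1,2)
  10 ↦ (2,2)
  11 ↦ (3,2)
  12 ↦ (0,3)
  13 ↦ (1,3)
  14 ↦ (2,3)
  15 ↦ (3,3)
  16 ↦ (0,4)
  17 ↦ (1,4)
  18 ↦ (2,4)
  19 ↦ (3,4)
  20 ↦ (0,5)
  21 ↦ (1,5)
  22 ↦ (2,5)
  23 ↦ (3,5)
distinct pairs in image: 24 / 24 needed
  → bijection onto A×B; projections well-typed.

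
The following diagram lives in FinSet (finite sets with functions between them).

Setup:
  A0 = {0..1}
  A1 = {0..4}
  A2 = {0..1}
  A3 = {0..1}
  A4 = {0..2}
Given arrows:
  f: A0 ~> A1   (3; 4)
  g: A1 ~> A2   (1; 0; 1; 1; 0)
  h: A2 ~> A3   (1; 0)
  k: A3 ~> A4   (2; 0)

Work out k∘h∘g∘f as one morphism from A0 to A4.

  0 f~>3 g~>1 h~>0 k~>2
  1 f~>4 g~>0 h~>1 k~>0
composite: (2; 0)

Answer: (2; 0)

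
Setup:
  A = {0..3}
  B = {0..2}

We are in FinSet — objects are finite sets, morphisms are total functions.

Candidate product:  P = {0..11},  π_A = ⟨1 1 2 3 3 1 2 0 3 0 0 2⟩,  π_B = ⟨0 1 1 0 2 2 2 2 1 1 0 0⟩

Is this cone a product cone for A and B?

Answer: VALID PRODUCT

Work:
|A|·|B| = 4·3 = 12;  |P| = 12
Check the pairing map k ↦ (π_A(k), π_B(k)):
  0 ↦ (1,0)
  1 ↦ (1,1)
  2 ↦ (2,1)
  3 ↦ (3,0)
  4 ↦ (3,2)
  5 ↦ (1,2)
  6 ↦ (2,2)
  7 ↦ (0,2)
  8 ↦ (3,1)
  9 ↦ (0,1)
  10 ↦ (0,0)
  11 ↦ (2,0)
distinct pairs in image: 12 / 12 needed
  → bijection onto A×B; projections well-typed.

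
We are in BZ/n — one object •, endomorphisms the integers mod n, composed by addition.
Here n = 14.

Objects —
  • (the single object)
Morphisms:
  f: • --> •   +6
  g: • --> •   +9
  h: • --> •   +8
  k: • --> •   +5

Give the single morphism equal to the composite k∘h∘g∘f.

Answer: +0

Work:
  0 +6≡6 +9≡1 +8≡9 +5≡0  (mod 14)
composite: +0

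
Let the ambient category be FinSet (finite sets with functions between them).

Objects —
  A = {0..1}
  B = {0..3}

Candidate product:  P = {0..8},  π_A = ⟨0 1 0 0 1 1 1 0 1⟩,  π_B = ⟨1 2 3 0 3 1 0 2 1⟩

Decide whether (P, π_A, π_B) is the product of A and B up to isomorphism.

|A|·|B| = 2·4 = 8;  |P| = 9
  → cardinalities differ; no bijection possible.

Answer: NOT A VALID PRODUCT — |P|=9 ≠ |A|·|B|=8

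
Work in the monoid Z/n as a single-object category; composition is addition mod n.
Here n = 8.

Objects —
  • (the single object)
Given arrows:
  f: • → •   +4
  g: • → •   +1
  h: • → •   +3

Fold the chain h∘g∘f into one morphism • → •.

Answer: +0

Trace:
  0 +4≡4 +1≡5 +3≡0  (mod 8)
composite: +0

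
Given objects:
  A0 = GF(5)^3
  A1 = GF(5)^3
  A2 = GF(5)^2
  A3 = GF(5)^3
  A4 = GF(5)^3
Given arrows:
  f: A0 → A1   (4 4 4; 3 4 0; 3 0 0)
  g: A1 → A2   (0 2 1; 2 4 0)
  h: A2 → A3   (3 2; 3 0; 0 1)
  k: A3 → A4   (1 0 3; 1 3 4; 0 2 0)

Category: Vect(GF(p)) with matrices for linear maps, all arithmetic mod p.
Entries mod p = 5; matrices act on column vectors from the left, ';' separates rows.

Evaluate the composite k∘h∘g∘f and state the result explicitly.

Answer: (2 4 0; 3 0 3; 4 3 0)

Work:
  e0=[1,0,0] f→[4,3,3] g→[4,0] h→[2,2,0] k→[2,3,4]
  e1=[0,1,0] f→[4,4,0] g→[3,4] h→[2,4,4] k→[4,0,3]
  e2=[0,0,1] f→[4,0,0] g→[0,3] h→[1,0,3] k→[0,3,0]
⟦path⟧: (2 4 0; 3 0 3; 4 3 0)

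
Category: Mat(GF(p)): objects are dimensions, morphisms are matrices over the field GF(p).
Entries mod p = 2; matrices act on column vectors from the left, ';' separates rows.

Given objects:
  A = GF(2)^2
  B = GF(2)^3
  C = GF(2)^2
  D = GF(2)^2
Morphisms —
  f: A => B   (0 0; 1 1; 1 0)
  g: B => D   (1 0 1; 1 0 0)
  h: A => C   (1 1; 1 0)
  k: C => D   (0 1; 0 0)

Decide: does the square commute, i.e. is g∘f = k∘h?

Answer: COMMUTES

Derivation:
1) trace f;g:
  e0=[1,0] f=>[0,1,1] g=>[1,0]
  e1=[0,1] f=>[0,1,0] g=>[0,0]
  composite₁ = (1 0; 0 0)
2) trace h;k:
  e0=[1,0] h=>[1,1] k=>[1,0]
  e1=[0,1] h=>[1,0] k=>[0,0]
  composite₂ = (1 0; 0 0)
Equal? same morphism ✓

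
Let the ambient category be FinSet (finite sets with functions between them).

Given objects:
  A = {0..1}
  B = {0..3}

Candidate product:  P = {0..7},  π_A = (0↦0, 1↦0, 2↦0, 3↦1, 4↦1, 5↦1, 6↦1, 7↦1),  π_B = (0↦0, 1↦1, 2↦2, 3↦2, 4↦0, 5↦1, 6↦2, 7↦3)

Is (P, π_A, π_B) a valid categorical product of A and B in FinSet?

|A|·|B| = 2·4 = 8;  |P| = 8
Check the pairing map k ↦ (π_A(k), π_B(k)):
  0 ↦ (0,0)
  1 ↦ (0,1)
  2 ↦ (0,2)
  3 ↦ (1,2)
  4 ↦ (1,0)
  5 ↦ (1,1)
  6 ↦ (1,2)  ✗ repeats pair of k=3
  7 ↦ (1,3)
distinct pairs in image: 7 / 8 needed
  → (1,2) hit at k=3 and k=6

Answer: NOT A VALID PRODUCT — duplicate pair at indices 6,3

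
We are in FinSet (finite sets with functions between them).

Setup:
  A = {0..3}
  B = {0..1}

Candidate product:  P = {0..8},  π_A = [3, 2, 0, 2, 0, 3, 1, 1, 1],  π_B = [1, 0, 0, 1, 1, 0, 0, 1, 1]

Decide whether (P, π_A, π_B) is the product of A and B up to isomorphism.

Answer: NOT A VALID PRODUCT — |P|=9 ≠ |A|·|B|=8

Work:
|A|·|B| = 4·2 = 8;  |P| = 9
  → cardinalities differ; no bijection possible.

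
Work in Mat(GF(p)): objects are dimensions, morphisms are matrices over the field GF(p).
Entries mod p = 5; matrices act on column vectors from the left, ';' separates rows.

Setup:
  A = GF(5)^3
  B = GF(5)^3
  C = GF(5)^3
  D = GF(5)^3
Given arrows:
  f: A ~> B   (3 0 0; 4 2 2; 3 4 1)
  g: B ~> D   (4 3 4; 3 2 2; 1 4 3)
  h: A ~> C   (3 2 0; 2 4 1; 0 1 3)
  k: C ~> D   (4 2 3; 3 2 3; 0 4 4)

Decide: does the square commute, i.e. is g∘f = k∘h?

Answer: DOES NOT COMMUTE

Derivation:
Along f;g (path 1):
  e0=[1,0,0] f~>[3,4,3] g~>[1,3,3]
  e1=[0,1,0] f~>[0,2,4] g~>[2,2,0]
  e2=[0,0,1] f~>[0,2,1] g~>[0,1,1]
  composite₁ = (1 2 0; 3 2 1; 3 0 1)
Along h;k (path 2):
  e0=[1,0,0] h~>[3,2,0] k~>[1,3,3]
  e1=[0,1,0] h~>[2,4,1] k~>[4,2,0]
  e2=[0,0,1] h~>[0,1,3] k~>[1,1,1]
  composite₂ = (1 4 1; 3 2 1; 3 0 1)
Equal? differ; not commutative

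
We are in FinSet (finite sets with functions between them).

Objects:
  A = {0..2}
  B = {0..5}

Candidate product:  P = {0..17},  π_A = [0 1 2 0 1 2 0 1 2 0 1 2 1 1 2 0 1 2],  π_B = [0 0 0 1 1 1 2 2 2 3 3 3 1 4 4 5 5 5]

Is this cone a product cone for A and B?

Answer: NOT A VALID PRODUCT — duplicate pair at indices 4,12

Derivation:
|A|·|B| = 3·6 = 18;  |P| = 18
Check the pairing map k ↦ (π_A(k), π_B(k)):
  0 -> (0,0)
  1 -> (1,0)
  2 -> (2,0)
  3 -> (0,1)
  4 -> (1,1)
  5 -> (2,1)
  6 -> (0,2)
  7 -> (1,2)
  8 -> (2,2)
  9 -> (0,3)
  10 -> (1,3)
  11 -> (2,3)
  12 -> (1,1)  ✗ repeats pair of k=4
  13 -> (1,4)
  14 -> (2,4)
  15 -> (0,5)
  16 -> (1,5)
  17 -> (2,5)
distinct pairs in image: 17 / 18 needed
  → (1,1) hit at k=4 and k=12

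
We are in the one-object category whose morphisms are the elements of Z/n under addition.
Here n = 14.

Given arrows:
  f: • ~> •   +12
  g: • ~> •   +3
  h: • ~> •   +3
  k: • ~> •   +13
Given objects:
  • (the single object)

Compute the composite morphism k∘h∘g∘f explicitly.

Answer: +3

Work:
  0 +12≡12 +3≡1 +3≡4 +13≡3  (mod 14)
result: +3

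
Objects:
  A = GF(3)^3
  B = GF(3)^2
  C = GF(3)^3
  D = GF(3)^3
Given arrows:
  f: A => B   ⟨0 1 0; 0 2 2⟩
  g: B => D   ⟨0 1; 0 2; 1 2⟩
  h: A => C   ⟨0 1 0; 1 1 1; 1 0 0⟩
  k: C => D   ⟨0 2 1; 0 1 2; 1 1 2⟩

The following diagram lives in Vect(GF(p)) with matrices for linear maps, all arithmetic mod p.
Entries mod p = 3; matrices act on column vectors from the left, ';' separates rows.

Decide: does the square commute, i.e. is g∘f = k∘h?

Along f;g (path 1):
  e0=[1,0,0] f=>[0,0] g=>[0,0,0]
  e1=[0,1,0] f=>[1,2] g=>[2,1,2]
  e2=[0,0,1] f=>[0,2] g=>[2,1,1]
  composite₁ = ⟨0 2 2; 0 1 1; 0 2 1⟩
Along h;k (path 2):
  e0=[1,0,0] h=>[0,1,1] k=>[0,0,0]
  e1=[0,1,0] h=>[1,1,0] k=>[2,1,2]
  e2=[0,0,1] h=>[0,1,0] k=>[2,1,1]
  composite₂ = ⟨0 2 2; 0 1 1; 0 2 1⟩
Equal? YES — commutes

Answer: COMMUTES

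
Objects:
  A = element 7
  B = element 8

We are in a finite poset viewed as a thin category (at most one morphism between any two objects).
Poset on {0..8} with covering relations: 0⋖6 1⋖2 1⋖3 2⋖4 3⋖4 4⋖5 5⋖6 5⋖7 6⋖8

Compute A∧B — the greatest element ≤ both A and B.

Answer: A∧B = 5

Work:
{x : x<=A ∧ x<=B} = {1,2,3,4,5}  (A=7, B=8)
  1 <= 5
  2 <= 5
  3 <= 5
  4 <= 5
  5 <= 5
glb = 5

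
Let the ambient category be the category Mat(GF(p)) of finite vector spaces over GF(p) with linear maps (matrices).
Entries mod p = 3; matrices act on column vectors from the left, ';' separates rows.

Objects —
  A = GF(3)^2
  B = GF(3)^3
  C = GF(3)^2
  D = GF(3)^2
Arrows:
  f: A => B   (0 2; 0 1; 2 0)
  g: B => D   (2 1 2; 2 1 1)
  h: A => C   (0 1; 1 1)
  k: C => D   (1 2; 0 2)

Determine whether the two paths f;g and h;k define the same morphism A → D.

Answer: DOES NOT COMMUTE

Work:
Along f;g (path 1):
  e0=(1,0) f=>(0,0,2) g=>(1,2)
  e1=(0,1) f=>(2,1,0) g=>(2,2)
  ⟦path⟧₁ = (1 2; 2 2)
Along h;k (path 2):
  e0=(1,0) h=>(0,1) k=>(2,2)
  e1=(0,1) h=>(1,1) k=>(0,2)
  ⟦path⟧₂ = (2 0; 2 2)
Equal? differ; not commutative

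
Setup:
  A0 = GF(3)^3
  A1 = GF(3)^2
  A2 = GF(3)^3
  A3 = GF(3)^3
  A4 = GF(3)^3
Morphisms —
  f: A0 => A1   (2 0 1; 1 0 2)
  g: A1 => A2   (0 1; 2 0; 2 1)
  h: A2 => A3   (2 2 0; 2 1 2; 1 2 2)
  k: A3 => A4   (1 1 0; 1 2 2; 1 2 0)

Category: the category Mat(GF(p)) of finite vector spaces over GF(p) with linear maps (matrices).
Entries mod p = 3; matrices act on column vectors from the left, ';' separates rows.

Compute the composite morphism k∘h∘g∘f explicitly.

  e0=(1,0,0) f=>(2,1) g=>(1,1,2) h=>(1,1,1) k=>(2,2,0)
  e1=(0,1,0) f=>(0,0) g=>(0,0,0) h=>(0,0,0) k=>(0,0,0)
  e2=(0,0,1) f=>(1,2) g=>(2,2,1) h=>(2,2,2) k=>(1,1,0)
composite: (2 0 1; 2 0 1; 0 0 0)

Answer: (2 0 1; 2 0 1; 0 0 0)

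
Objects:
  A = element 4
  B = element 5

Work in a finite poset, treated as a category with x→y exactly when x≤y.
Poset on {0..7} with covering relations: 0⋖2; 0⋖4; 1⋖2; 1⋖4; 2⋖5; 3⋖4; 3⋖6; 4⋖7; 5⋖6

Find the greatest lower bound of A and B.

{x : x⊑A ∧ x⊑B} = {0,1}  (A=4, B=5)
  maximal lower bounds 0 and 1 are incomparable: neither 0⊑1 nor 1⊑0
→ no greatest lower bound exists

Answer: NO MEET EXISTS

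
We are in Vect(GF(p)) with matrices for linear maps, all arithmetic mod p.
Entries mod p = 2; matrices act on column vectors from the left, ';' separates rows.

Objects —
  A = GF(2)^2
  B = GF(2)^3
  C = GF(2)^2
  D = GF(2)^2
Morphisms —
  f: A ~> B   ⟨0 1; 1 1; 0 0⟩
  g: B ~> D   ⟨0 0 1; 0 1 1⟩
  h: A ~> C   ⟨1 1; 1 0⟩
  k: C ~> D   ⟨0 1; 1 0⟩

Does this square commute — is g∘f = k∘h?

Answer: DOES NOT COMMUTE

Trace:
Path 1 = f;g:
  e0=⟨1,0⟩ f~>⟨0,1,0⟩ g~>⟨0,1⟩
  e1=⟨0,1⟩ f~>⟨1,1,0⟩ g~>⟨0,1⟩
  composite₁ = ⟨0 0; 1 1⟩
Path 2 = h;k:
  e0=⟨1,0⟩ h~>⟨1,1⟩ k~>⟨1,1⟩
  e1=⟨0,1⟩ h~>⟨1,0⟩ k~>⟨0,1⟩
  composite₂ = ⟨1 0; 1 1⟩
Equal? differ; not commutative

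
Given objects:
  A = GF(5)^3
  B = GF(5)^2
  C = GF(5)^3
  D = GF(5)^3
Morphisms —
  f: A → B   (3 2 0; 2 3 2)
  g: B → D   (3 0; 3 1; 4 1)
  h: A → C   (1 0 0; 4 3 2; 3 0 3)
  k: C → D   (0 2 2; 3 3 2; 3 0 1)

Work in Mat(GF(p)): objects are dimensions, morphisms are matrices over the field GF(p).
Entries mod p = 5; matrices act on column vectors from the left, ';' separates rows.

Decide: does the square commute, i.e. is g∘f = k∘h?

Answer: DOES NOT COMMUTE

Work:
Along f;g (path 1):
  e0=[1,0,0] f→[3,2] g→[4,1,4]
  e1=[0,1,0] f→[2,3] g→[1,4,1]
  e2=[0,0,1] f→[0,2] g→[0,2,2]
  result₁ = (4 1 0; 1 4 2; 4 1 2)
Along h;k (path 2):
  e0=[1,0,0] h→[1,4,3] k→[4,1,1]
  e1=[0,1,0] h→[0,3,0] k→[1,4,0]
  e2=[0,0,1] h→[0,2,3] k→[0,2,3]
  result₂ = (4 1 0; 1 4 2; 1 0 3)
Equal? distinct morphisms ✗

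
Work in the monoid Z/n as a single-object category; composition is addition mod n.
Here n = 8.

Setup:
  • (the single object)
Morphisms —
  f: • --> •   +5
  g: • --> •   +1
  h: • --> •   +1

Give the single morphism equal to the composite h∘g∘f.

Answer: +7

Trace:
  0 +5≡5 +1≡6 +1≡7  (mod 8)
composite: +7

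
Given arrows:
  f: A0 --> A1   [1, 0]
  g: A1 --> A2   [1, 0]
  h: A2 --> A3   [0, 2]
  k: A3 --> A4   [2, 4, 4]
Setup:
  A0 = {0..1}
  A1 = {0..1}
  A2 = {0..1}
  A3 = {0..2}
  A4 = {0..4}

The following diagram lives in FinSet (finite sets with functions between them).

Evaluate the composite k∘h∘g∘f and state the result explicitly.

  0 f-->1 g-->0 h-->0 k-->2
  1 f-->0 g-->1 h-->2 k-->4
result: [2, 4]

Answer: [2, 4]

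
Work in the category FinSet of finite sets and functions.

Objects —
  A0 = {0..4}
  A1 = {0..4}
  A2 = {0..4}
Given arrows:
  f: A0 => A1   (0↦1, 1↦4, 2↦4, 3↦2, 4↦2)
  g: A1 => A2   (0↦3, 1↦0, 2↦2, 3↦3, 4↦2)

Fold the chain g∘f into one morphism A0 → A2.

  0 f=>1 g=>0
  1 f=>4 g=>2
  2 f=>4 g=>2
  3 f=>2 g=>2
  4 f=>2 g=>2
composite: (0↦0, 1↦2, 2↦2, 3↦2, 4↦2)

Answer: (0↦0, 1↦2, 2↦2, 3↦2, 4↦2)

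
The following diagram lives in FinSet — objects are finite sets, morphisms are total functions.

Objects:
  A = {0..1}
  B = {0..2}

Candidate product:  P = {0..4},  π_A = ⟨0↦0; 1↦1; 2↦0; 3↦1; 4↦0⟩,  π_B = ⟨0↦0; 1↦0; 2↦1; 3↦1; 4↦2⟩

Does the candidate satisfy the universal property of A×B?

|A|·|B| = 2·3 = 6;  |P| = 5
  → cardinalities differ; no bijection possible.

Answer: NOT A VALID PRODUCT — |P|=5 ≠ |A|·|B|=6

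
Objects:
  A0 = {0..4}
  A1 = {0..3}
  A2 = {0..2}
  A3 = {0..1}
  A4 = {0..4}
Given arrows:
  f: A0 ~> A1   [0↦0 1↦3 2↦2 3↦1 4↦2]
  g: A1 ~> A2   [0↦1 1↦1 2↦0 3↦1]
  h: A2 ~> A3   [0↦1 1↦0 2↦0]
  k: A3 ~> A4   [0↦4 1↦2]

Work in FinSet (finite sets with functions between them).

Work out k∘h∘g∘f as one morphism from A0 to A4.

Answer: [0↦4 1↦4 2↦2 3↦4 4↦2]

Derivation:
  0 f~>0 g~>1 h~>0 k~>4
  1 f~>3 g~>1 h~>0 k~>4
  2 f~>2 g~>0 h~>1 k~>2
  3 f~>1 g~>1 h~>0 k~>4
  4 f~>2 g~>0 h~>1 k~>2
⟦path⟧: [0↦4 1↦4 2↦2 3↦4 4↦2]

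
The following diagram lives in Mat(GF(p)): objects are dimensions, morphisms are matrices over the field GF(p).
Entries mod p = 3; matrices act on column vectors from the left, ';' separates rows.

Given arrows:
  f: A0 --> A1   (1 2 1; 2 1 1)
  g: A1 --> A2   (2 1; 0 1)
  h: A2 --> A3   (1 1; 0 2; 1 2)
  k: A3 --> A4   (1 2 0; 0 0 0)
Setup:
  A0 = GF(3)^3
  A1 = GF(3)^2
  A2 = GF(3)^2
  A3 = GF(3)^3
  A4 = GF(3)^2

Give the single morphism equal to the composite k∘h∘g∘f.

  e0=[1,0,0] f-->[1,2] g-->[1,2] h-->[0,1,2] k-->[2,0]
  e1=[0,1,0] f-->[2,1] g-->[2,1] h-->[0,2,1] k-->[1,0]
  e2=[0,0,1] f-->[1,1] g-->[0,1] h-->[1,2,2] k-->[2,0]
composite: (2 1 2; 0 0 0)

Answer: (2 1 2; 0 0 0)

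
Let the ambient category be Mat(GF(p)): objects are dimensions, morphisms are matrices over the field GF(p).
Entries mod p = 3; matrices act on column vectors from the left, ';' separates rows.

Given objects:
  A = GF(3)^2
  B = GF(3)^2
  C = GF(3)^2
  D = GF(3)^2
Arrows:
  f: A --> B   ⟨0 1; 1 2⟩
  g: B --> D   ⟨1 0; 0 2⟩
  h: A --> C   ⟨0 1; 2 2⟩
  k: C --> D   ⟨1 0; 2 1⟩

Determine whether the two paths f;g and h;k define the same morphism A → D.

Answer: COMMUTES

Work:
Along f;g (path 1):
  e0=⟨1,0⟩ f-->⟨0,1⟩ g-->⟨0,2⟩
  e1=⟨0,1⟩ f-->⟨1,2⟩ g-->⟨1,1⟩
  result₁ = ⟨0 1; 2 1⟩
Along h;k (path 2):
  e0=⟨1,0⟩ h-->⟨0,2⟩ k-->⟨0,2⟩
  e1=⟨0,1⟩ h-->⟨1,2⟩ k-->⟨1,1⟩
  result₂ = ⟨0 1; 2 1⟩
Equal? same morphism ✓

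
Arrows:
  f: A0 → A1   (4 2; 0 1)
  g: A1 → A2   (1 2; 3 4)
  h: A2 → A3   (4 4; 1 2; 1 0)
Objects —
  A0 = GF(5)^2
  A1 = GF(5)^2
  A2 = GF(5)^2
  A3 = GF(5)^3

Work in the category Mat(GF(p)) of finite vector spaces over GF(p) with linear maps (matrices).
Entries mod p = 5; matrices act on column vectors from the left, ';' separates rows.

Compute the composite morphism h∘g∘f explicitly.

Answer: (4 1; 3 4; 4 4)

Trace:
  e0=(1,0) f→(4,0) g→(4,2) h→(4,3,4)
  e1=(0,1) f→(2,1) g→(4,0) h→(1,4,4)
⟦path⟧: (4 1; 3 4; 4 4)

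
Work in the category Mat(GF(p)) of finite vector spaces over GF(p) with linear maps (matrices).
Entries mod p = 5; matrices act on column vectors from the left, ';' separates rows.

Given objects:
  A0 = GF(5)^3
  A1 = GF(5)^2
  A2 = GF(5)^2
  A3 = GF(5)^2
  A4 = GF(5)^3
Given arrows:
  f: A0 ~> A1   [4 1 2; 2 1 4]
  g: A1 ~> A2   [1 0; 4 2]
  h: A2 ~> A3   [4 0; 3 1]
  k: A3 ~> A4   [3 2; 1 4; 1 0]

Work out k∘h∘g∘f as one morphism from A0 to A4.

Answer: [2 0 3; 4 0 1; 1 4 3]

Work:
  e0=[1,0,0] f~>[4,2] g~>[4,0] h~>[1,2] k~>[2,4,1]
  e1=[0,1,0] f~>[1,1] g~>[1,1] h~>[4,4] k~>[0,0,4]
  e2=[0,0,1] f~>[2,4] g~>[2,1] h~>[3,2] k~>[3,1,3]
⟦path⟧: [2 0 3; 4 0 1; 1 4 3]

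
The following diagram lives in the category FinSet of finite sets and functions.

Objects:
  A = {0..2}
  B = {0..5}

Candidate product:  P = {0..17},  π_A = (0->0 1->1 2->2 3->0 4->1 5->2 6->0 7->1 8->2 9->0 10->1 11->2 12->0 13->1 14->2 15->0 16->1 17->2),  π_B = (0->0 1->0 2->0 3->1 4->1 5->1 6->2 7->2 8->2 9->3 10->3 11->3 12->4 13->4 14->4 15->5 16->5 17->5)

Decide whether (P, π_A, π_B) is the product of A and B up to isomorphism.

Answer: VALID PRODUCT

Trace:
|A|·|B| = 3·6 = 18;  |P| = 18
Check the pairing map k ↦ (π_A(k), π_B(k)):
  0 -> (0,0)
  1 -> (1,0)
  2 -> (2,0)
  3 -> (0,1)
  4 -> (1,1)
  5 -> (2,1)
  6 -> (0,2)
  7 -> (1,2)
  8 -> (2,2)
  9 -> (0,3)
  10 -> (1,3)
  11 -> (2,3)
  12 -> (0,4)
  13 -> (1,4)
  14 -> (2,4)
  15 -> (0,5)
  16 -> (1,5)
  17 -> (2,5)
distinct pairs in image: 18 / 18 needed
  → bijection onto A×B; projections well-typed.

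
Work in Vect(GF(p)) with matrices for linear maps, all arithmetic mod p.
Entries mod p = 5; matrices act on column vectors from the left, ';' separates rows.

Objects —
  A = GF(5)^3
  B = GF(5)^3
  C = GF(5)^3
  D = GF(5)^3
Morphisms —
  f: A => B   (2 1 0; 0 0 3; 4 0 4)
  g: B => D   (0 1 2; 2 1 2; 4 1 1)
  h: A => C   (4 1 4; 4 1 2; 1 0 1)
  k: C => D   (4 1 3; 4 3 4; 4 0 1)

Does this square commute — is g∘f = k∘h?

Along f;g (path 1):
  e0=(1,0,0) f=>(2,0,4) g=>(3,2,2)
  e1=(0,1,0) f=>(1,0,0) g=>(0,2,4)
  e2=(0,0,1) f=>(0,3,4) g=>(1,1,2)
  result₁ = (3 0 1; 2 2 1; 2 4 2)
Along h;k (path 2):
  e0=(1,0,0) h=>(4,4,1) k=>(3,2,2)
  e1=(0,1,0) h=>(1,1,0) k=>(0,2,4)
  e2=(0,0,1) h=>(4,2,1) k=>(1,1,2)
  result₂ = (3 0 1; 2 2 1; 2 4 2)
Equal? equal; square commutes

Answer: COMMUTES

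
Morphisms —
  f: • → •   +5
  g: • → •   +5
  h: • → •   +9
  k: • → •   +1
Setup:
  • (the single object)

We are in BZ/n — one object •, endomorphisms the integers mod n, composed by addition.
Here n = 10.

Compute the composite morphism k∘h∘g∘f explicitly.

Answer: +0

Trace:
  0 +5≡5 +5≡0 +9≡9 +1≡0  (mod 10)
result: +0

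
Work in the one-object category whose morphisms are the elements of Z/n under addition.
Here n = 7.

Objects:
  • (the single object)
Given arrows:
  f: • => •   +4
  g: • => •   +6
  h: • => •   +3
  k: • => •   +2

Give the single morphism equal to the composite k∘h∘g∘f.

Answer: +1

Derivation:
  0 +4≡4 +6≡3 +3≡6 +2≡1  (mod 7)
result: +1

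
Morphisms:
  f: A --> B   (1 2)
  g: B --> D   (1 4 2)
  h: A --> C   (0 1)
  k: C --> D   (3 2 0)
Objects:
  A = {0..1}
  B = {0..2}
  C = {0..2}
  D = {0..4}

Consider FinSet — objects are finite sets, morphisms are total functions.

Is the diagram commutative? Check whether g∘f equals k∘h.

Answer: DOES NOT COMMUTE

Work:
1) trace f;g:
  0 f-->1 g-->4
  1 f-->2 g-->2
  result₁ = (4 2)
2) trace h;k:
  0 h-->0 k-->3
  1 h-->1 k-->2
  result₂ = (3 2)
Equal? distinct morphisms ✗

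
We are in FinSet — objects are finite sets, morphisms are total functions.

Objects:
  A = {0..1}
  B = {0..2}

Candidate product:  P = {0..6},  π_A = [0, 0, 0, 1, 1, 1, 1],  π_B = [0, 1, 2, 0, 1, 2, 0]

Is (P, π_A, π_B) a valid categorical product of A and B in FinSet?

Answer: NOT A VALID PRODUCT — |P|=7 ≠ |A|·|B|=6

Trace:
|A|·|B| = 2·3 = 6;  |P| = 7
  → cardinalities differ; no bijection possible.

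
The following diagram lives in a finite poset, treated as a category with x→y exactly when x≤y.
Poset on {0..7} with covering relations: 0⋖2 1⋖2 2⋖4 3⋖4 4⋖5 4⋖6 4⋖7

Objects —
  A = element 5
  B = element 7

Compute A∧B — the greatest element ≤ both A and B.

{x : x≤A ∧ x≤B} = {0,1,2,3,4}  (A=5, B=7)
  0 ≤ 4
  1 ≤ 4
  2 ≤ 4
  3 ≤ 4
  4 ≤ 4
glb = 4

Answer: A∧B = 4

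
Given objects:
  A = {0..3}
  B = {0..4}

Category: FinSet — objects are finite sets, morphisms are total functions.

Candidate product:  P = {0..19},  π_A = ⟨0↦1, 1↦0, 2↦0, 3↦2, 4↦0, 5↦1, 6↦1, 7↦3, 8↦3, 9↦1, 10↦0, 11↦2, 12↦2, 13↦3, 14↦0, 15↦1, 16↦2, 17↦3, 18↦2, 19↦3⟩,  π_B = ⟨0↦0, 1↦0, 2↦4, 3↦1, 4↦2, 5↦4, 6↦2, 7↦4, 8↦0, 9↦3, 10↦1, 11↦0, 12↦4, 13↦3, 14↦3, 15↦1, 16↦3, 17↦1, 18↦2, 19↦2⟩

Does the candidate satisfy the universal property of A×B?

Answer: VALID PRODUCT

Derivation:
|A|·|B| = 4·5 = 20;  |P| = 20
Check the pairing map k ↦ (π_A(k), π_B(k)):
  0 ↦ (1,0)
  1 ↦ (0,0)
  2 ↦ (0,4)
  3 ↦ (2,1)
  4 ↦ (0,2)
  5 ↦ (1,4)
  6 ↦ (1,2)
  7 ↦ (3,4)
  8 ↦ (3,0)
  9 ↦ (1,3)
  10 ↦ (0,1)
  11 ↦ (2,0)
  12 ↦ (2,4)
  13 ↦ (3,3)
  14 ↦ (0,3)
  15 ↦ (1,1)
  16 ↦ (2,3)
  17 ↦ (3,1)
  18 ↦ (2,2)
  19 ↦ (3,2)
distinct pairs in image: 20 / 20 needed
  → bijection onto A×B; projections well-typed.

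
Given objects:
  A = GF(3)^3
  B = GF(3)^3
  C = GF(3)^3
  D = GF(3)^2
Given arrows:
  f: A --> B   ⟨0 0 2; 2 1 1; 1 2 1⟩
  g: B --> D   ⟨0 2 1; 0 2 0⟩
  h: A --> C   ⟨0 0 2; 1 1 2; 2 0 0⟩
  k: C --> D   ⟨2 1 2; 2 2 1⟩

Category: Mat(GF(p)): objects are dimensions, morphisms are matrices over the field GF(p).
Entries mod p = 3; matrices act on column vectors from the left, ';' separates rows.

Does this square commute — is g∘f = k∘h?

Answer: COMMUTES

Trace:
1) trace f;g:
  e0=[1,0,0] f-->[0,2,1] g-->[2,1]
  e1=[0,1,0] f-->[0,1,2] g-->[1,2]
  e2=[0,0,1] f-->[2,1,1] g-->[0,2]
  result₁ = ⟨2 1 0; 1 2 2⟩
2) trace h;k:
  e0=[1,0,0] h-->[0,1,2] k-->[2,1]
  e1=[0,1,0] h-->[0,1,0] k-->[1,2]
  e2=[0,0,1] h-->[2,2,0] k-->[0,2]
  result₂ = ⟨2 1 0; 1 2 2⟩
Equal? equal; square commutes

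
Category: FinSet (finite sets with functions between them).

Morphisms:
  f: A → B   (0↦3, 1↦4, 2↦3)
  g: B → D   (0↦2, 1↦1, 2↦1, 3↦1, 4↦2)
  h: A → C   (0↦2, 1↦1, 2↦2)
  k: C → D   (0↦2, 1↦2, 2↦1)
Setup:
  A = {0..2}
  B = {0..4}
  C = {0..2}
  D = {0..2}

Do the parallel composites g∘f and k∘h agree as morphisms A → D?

Answer: COMMUTES

Work:
1) trace f;g:
  0 f→3 g→1
  1 f→4 g→2
  2 f→3 g→1
  ⟦path⟧₁ = (0↦1, 1↦2, 2↦1)
2) trace h;k:
  0 h→2 k→1
  1 h→1 k→2
  2 h→2 k→1
  ⟦path⟧₂ = (0↦1, 1↦2, 2↦1)
Equal? equal; square commutes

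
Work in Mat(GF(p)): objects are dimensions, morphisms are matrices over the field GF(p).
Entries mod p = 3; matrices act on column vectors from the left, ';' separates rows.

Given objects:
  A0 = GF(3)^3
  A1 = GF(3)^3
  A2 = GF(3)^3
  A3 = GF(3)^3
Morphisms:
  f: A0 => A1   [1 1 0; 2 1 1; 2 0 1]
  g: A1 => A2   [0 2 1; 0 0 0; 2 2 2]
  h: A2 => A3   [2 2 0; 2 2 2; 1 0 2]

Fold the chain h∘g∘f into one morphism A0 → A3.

  e0=[1,0,0] f=>[1,2,2] g=>[0,0,1] h=>[0,2,2]
  e1=[0,1,0] f=>[1,1,0] g=>[2,0,1] h=>[1,0,1]
  e2=[0,0,1] f=>[0,1,1] g=>[0,0,1] h=>[0,2,2]
⟦path⟧: [0 1 0; 2 0 2; 2 1 2]

Answer: [0 1 0; 2 0 2; 2 1 2]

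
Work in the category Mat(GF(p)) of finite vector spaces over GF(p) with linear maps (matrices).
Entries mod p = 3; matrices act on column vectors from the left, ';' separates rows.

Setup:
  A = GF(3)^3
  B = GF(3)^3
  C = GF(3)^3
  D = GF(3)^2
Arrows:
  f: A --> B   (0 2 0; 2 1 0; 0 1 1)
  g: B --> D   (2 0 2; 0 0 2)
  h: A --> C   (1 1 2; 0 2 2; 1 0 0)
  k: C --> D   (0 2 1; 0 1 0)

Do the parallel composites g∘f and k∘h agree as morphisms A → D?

1) trace f;g:
  e0=[1,0,0] f-->[0,2,0] g-->[0,0]
  e1=[0,1,0] f-->[2,1,1] g-->[0,2]
  e2=[0,0,1] f-->[0,0,1] g-->[2,2]
  ⟦path⟧₁ = (0 0 2; 0 2 2)
2) trace h;k:
  e0=[1,0,0] h-->[1,0,1] k-->[1,0]
  e1=[0,1,0] h-->[1,2,0] k-->[1,2]
  e2=[0,0,1] h-->[2,2,0] k-->[1,2]
  ⟦path⟧₂ = (1 1 1; 0 2 2)
Equal? NO — does not commute

Answer: DOES NOT COMMUTE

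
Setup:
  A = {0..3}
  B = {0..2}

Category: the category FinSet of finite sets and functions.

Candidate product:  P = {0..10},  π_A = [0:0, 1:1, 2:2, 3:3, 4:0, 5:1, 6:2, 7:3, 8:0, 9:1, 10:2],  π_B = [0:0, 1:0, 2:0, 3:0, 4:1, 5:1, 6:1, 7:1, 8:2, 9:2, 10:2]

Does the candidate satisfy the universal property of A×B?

Answer: NOT A VALID PRODUCT — |P|=11 ≠ |A|·|B|=12

Work:
|A|·|B| = 4·3 = 12;  |P| = 11
  → cardinalities differ; no bijection possible.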